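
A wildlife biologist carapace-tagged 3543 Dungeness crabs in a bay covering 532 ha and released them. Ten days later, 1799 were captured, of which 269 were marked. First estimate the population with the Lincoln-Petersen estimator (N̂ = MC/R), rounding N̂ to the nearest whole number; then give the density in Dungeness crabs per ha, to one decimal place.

density ≈ 44.5 Dungeness crabs per ha

N̂ = 3543·1799/269 = 6373857/269 ≈ 23694.6 → 23695
Density = N̂ / area = 23695 / 532 ≈ 44.54 → 44.5 per ha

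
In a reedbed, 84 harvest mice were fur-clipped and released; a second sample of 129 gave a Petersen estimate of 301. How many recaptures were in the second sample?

From N = M·C/R: R = M·C / N = 84·129 / 301 = 10836 / 301 = 36.

R = 36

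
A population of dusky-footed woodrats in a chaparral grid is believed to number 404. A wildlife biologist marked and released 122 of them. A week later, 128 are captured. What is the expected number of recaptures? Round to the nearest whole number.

The marked fraction of the population is 122/404, so in a sample of 128 expect C·(M/N) marked.
E[R] = 122 × 128 / 404 = 15616 / 404 ≈ 38.7 → 39

expected recaptures ≈ 39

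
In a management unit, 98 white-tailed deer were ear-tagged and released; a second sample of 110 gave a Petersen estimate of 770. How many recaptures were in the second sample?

R = 14

From N = M·C/R: R = M·C / N = 98·110 / 770 = 10780 / 770 = 14.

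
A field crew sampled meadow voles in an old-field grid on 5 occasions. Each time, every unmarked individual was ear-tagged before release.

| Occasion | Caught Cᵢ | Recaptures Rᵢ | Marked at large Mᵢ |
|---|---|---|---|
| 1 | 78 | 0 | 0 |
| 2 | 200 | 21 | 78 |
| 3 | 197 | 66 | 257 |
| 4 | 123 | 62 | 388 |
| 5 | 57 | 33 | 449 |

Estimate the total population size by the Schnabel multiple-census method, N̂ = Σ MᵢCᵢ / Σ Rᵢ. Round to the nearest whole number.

Σ MᵢCᵢ = 0·78 + 78·200 + 257·197 + 388·123 + 449·57 = 0 + 15600 + 50629 + 47724 + 25593 = 139546
Σ Rᵢ = 0 + 21 + 66 + 62 + 33 = 182
N̂ = 139546 / 182 ≈ 766.7 → 767

N ≈ 767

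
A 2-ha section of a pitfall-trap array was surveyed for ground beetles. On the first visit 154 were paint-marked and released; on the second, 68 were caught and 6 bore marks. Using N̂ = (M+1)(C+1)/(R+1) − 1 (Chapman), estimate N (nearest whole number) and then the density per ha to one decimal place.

N̂ = 155·69/7 − 1 = 10695/7 − 1 ≈ 1526.9 → 1527
Density = N̂ / area = 1527 / 2 ≈ 763.50 → 763.5 per ha

density ≈ 763.5 ground beetles per ha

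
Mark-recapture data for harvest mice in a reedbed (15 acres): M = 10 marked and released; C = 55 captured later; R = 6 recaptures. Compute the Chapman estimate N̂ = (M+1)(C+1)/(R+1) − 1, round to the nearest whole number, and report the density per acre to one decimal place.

N̂ = 11·56/7 − 1 = 616/7 − 1 = 87
Density = N̂ / area = 87 / 15 ≈ 5.80 → 5.8 per acre

density ≈ 5.8 harvest mice per acre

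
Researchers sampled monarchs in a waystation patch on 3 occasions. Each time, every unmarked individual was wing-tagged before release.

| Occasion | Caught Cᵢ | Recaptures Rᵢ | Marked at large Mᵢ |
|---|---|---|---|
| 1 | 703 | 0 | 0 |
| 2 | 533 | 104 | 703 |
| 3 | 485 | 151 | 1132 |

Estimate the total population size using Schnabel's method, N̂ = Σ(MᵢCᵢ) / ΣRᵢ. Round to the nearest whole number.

N ≈ 3622

Σ MᵢCᵢ = 0·703 + 703·533 + 1132·485 = 0 + 374699 + 549020 = 923719
Σ Rᵢ = 0 + 104 + 151 = 255
N̂ = 923719 / 255 ≈ 3622.4 → 3622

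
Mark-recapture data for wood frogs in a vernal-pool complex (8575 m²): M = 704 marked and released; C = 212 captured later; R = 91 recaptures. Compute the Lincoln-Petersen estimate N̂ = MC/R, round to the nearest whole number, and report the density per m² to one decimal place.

density ≈ 0.2 wood frogs per m²

N̂ = 704·212/91 = 149248/91 ≈ 1640.1 → 1640
Density = N̂ / area = 1640 / 8575 ≈ 0.19 → 0.2 per m²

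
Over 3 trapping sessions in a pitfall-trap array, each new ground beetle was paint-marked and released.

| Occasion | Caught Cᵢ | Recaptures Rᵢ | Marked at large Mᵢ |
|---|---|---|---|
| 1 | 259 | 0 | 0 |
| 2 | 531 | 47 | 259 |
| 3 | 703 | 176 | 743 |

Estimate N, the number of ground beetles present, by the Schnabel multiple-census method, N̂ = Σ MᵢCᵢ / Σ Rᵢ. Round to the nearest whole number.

N ≈ 2959

Σ MᵢCᵢ = 0·259 + 259·531 + 743·703 = 0 + 137529 + 522329 = 659858
Σ Rᵢ = 0 + 47 + 176 = 223
N̂ = 659858 / 223 ≈ 2959.0 → 2959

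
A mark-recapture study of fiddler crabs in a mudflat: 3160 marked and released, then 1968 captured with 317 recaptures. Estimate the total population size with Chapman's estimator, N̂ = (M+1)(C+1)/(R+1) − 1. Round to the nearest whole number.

N̂ = (3160+1)(1968+1)/(317+1) − 1 = 3161·1969/318 − 1
= 6224009/318 − 1 ≈ 19572.4 − 1 ≈ 19571.4 → 19571

N ≈ 19,571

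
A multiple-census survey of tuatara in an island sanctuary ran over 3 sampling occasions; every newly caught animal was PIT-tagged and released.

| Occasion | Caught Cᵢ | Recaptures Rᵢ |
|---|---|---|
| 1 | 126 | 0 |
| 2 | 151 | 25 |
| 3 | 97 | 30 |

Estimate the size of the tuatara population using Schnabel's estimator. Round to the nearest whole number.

N ≈ 790

Marked at large before each occasion: Mᵢ = Σⱼ<ᵢ (Cⱼ − Rⱼ) → M1=0, M2=126, M3=252
Σ MᵢCᵢ = 0·126 + 126·151 + 252·97 = 0 + 19026 + 24444 = 43470
Σ Rᵢ = 0 + 25 + 30 = 55
N̂ = 43470 / 55 ≈ 790.4 → 790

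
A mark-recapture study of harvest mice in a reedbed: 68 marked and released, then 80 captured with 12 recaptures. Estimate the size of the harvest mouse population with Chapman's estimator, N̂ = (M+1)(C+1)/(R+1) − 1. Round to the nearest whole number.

N ≈ 429

N̂ = (68+1)(80+1)/(12+1) − 1 = 69·81/13 − 1
= 5589/13 − 1 ≈ 429.9 − 1 ≈ 428.9 → 429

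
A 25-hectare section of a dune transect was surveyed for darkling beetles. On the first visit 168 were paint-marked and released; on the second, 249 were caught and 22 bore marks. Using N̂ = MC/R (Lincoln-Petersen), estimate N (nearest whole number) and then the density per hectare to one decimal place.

N̂ = 168·249/22 = 41832/22 ≈ 1901.45 → 1901
Density = N̂ / area = 1901 / 25 ≈ 76.04 → 76.0 per hectare

density ≈ 76.0 darkling beetles per hectare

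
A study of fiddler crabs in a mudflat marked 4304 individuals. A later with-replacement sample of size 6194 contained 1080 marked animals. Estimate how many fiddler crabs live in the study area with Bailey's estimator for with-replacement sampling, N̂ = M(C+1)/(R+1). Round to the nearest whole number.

N ≈ 24,665

N̂ = 4304·(6194+1)/(1080+1) = 4304·6195/1081 = 26663280/1081 ≈ 24665.4 → 24665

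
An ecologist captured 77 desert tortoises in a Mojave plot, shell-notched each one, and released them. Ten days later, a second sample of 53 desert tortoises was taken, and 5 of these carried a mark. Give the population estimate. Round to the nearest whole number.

N ≈ 816

If marked individuals mix randomly, R/C ≈ M/N, giving N ≈ M·C/R.
N = (77 × 53) / 5 = 4081 / 5 ≈ 816.2 → 816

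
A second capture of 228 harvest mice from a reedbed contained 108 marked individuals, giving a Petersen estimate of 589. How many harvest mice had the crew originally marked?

From N = M·C/R: M = N·R / C = 589·108 / 228 = 63612 / 228 = 279.

M = 279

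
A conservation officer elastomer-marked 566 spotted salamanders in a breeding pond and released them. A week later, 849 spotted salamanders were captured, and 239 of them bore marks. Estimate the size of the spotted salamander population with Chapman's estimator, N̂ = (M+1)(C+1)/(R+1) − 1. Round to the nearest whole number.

N ≈ 2007

N̂ = (566+1)(849+1)/(239+1) − 1 = 567·850/240 − 1
= 481950/240 − 1 ≈ 2008.1 − 1 ≈ 2007.1 → 2007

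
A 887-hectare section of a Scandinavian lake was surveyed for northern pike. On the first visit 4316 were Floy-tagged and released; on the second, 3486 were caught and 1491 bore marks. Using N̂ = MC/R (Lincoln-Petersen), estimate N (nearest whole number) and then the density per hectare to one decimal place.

N̂ = 4316·3486/1491 = 15045576/1491 ≈ 10090.9 → 10091
Density = N̂ / area = 10091 / 887 ≈ 11.38 → 11.4 per hectare

density ≈ 11.4 northern pike per hectare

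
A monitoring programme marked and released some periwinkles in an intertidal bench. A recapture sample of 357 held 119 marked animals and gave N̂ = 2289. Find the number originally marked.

M = 763

From N = M·C/R: M = N·R / C = 2289·119 / 357 = 272391 / 357 = 763.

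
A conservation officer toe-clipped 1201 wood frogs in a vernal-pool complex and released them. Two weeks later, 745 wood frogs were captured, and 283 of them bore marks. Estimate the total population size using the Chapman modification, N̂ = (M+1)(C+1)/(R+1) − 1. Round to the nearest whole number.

N̂ = (1201+1)(745+1)/(283+1) − 1 = 1202·746/284 − 1
= 896692/284 − 1 ≈ 3157.4 − 1 ≈ 3156.4 → 3156

N ≈ 3156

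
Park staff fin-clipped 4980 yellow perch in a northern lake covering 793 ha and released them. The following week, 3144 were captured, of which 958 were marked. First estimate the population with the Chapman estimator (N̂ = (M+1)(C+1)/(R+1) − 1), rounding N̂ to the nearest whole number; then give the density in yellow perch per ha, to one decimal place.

density ≈ 20.6 yellow perch per ha

N̂ = 4981·3145/959 − 1 = 15665245/959 − 1 ≈ 16334.0 → 16334
Density = N̂ / area = 16334 / 793 ≈ 20.60 → 20.6 per ha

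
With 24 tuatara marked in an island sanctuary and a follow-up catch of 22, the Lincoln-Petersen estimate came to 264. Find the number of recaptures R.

From N = M·C/R: R = M·C / N = 24·22 / 264 = 528 / 264 = 2.

R = 2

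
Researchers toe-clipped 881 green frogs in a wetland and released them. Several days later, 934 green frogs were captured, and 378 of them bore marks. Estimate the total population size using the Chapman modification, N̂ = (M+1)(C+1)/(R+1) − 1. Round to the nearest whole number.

N ≈ 2175

N̂ = (881+1)(934+1)/(378+1) − 1 = 882·935/379 − 1
= 824670/379 − 1 ≈ 2175.9 − 1 ≈ 2174.9 → 2175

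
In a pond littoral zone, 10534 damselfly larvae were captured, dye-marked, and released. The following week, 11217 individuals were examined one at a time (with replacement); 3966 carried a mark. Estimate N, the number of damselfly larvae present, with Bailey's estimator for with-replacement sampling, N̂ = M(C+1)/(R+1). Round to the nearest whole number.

N̂ = 10534·(11217+1)/(3966+1) = 10534·11218/3967 = 118170412/3967 ≈ 29788.4 → 29788

N ≈ 29,788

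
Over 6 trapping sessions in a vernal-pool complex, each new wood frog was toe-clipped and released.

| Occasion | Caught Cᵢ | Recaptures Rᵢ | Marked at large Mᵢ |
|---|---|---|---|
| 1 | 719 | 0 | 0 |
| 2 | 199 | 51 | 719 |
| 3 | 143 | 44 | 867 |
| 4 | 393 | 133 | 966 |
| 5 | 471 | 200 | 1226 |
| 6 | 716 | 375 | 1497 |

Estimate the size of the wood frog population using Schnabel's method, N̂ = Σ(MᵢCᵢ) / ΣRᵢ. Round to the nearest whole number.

N ≈ 2859

Σ MᵢCᵢ = 0·719 + 719·199 + 867·143 + 966·393 + 1226·471 + 1497·716 = 0 + 143081 + 123981 + 379638 + 577446 + 1071852 = 2295998
Σ Rᵢ = 0 + 51 + 44 + 133 + 200 + 375 = 803
N̂ = 2295998 / 803 ≈ 2859.3 → 2859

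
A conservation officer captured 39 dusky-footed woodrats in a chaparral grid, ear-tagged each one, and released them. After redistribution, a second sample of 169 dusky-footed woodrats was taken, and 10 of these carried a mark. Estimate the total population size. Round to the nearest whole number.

N ≈ 659

N = (39 × 169) / 10 = 6591 / 10 ≈ 659.1 → 659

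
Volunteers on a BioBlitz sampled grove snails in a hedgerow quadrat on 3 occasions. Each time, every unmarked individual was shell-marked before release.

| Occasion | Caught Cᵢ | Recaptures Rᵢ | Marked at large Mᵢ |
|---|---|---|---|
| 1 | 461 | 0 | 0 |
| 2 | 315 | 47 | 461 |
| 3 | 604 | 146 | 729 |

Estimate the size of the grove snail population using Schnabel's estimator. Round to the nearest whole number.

Σ MᵢCᵢ = 0·461 + 461·315 + 729·604 = 0 + 145215 + 440316 = 585531
Σ Rᵢ = 0 + 47 + 146 = 193
N̂ = 585531 / 193 ≈ 3033.8 → 3034

N ≈ 3034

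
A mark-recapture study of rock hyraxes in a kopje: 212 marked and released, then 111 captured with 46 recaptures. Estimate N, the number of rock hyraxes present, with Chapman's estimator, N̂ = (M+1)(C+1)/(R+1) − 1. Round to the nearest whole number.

N̂ = (212+1)(111+1)/(46+1) − 1 = 213·112/47 − 1
= 23856/47 − 1 ≈ 507.6 − 1 ≈ 506.6 → 507

N ≈ 507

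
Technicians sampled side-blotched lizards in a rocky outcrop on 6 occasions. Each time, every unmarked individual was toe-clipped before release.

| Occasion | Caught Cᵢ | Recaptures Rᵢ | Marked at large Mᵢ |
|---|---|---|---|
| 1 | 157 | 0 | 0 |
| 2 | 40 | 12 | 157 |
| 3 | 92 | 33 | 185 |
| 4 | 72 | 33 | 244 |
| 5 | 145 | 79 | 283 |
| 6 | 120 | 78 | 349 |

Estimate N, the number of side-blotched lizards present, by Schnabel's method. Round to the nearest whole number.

N ≈ 527

Σ MᵢCᵢ = 0·157 + 157·40 + 185·92 + 244·72 + 283·145 + 349·120 = 0 + 6280 + 17020 + 17568 + 41035 + 41880 = 123783
Σ Rᵢ = 0 + 12 + 33 + 33 + 79 + 78 = 235
N̂ = 123783 / 235 ≈ 526.7 → 527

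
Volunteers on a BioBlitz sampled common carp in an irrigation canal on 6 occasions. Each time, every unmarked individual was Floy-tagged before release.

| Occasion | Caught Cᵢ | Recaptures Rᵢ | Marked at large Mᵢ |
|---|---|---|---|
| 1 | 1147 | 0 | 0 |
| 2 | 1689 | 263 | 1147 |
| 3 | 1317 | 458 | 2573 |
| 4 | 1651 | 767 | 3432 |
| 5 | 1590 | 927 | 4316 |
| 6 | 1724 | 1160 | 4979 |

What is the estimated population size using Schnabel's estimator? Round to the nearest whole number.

Σ MᵢCᵢ = 0·1147 + 1147·1689 + 2573·1317 + 3432·1651 + 4316·1590 + 4979·1724 = 0 + 1937283 + 3388641 + 5666232 + 6862440 + 8583796 = 26438392
Σ Rᵢ = 0 + 263 + 458 + 767 + 927 + 1160 = 3575
N̂ = 26438392 / 3575 ≈ 7395.4 → 7395

N ≈ 7395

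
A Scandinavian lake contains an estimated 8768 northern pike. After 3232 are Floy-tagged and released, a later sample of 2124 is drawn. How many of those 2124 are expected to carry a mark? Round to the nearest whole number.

expected recaptures ≈ 783

Expected recaptures E[R] = M·C / N.
E[R] = 3232 × 2124 / 8768 = 6864768 / 8768 ≈ 782.9 → 783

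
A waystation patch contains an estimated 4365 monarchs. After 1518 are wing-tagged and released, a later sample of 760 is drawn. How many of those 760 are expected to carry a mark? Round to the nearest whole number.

expected recaptures ≈ 264

Expected recaptures E[R] = M·C / N.
E[R] = 1518 × 760 / 4365 = 1153680 / 4365 ≈ 264.3 → 264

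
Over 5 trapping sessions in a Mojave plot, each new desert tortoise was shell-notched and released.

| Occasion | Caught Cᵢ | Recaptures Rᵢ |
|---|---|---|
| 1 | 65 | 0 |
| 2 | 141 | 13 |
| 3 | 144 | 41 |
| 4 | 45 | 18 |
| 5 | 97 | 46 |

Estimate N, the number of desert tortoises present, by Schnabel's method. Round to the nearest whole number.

N ≈ 692

Marked at large before each occasion: Mᵢ = Σⱼ<ᵢ (Cⱼ − Rⱼ) → M1=0, M2=65, M3=193, M4=296, M5=323
Σ MᵢCᵢ = 0·65 + 65·141 + 193·144 + 296·45 + 323·97 = 0 + 9165 + 27792 + 13320 + 31331 = 81608
Σ Rᵢ = 0 + 13 + 41 + 18 + 46 = 118
N̂ = 81608 / 118 ≈ 691.6 → 692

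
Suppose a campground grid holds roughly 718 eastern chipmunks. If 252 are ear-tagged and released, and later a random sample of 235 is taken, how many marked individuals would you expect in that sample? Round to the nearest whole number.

Expected recaptures E[R] = M·C / N.
E[R] = 252 × 235 / 718 = 59220 / 718 ≈ 82.48 → 82

expected recaptures ≈ 82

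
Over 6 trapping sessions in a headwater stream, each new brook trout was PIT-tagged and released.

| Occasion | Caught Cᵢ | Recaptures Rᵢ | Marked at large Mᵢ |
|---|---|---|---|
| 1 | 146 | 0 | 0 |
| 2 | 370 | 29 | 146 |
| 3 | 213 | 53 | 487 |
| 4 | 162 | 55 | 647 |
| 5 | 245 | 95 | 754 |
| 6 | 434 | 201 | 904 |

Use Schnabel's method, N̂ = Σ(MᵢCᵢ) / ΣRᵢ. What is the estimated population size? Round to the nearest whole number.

Σ MᵢCᵢ = 0·146 + 146·370 + 487·213 + 647·162 + 754·245 + 904·434 = 0 + 54020 + 103731 + 104814 + 184730 + 392336 = 839631
Σ Rᵢ = 0 + 29 + 53 + 55 + 95 + 201 = 433
N̂ = 839631 / 433 ≈ 1939.1 → 1939

N ≈ 1939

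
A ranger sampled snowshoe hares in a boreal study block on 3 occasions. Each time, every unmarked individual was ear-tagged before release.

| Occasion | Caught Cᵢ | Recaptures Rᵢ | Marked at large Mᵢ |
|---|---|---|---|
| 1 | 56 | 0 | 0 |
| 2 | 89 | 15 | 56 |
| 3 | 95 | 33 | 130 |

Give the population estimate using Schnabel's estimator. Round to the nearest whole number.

Σ MᵢCᵢ = 0·56 + 56·89 + 130·95 = 0 + 4984 + 12350 = 17334
Σ Rᵢ = 0 + 15 + 33 = 48
N̂ = 17334 / 48 ≈ 361.1 → 361

N ≈ 361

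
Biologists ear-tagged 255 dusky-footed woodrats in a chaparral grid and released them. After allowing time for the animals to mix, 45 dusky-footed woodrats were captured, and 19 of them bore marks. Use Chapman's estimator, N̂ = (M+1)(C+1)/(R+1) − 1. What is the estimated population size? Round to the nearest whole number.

N̂ = (255+1)(45+1)/(19+1) − 1 = 256·46/20 − 1
= 11776/20 − 1 ≈ 588.8 − 1 ≈ 587.8 → 588

N ≈ 588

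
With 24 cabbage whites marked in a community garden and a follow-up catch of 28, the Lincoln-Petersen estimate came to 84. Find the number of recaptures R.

R = 8

From N = M·C/R: R = M·C / N = 24·28 / 84 = 672 / 84 = 8.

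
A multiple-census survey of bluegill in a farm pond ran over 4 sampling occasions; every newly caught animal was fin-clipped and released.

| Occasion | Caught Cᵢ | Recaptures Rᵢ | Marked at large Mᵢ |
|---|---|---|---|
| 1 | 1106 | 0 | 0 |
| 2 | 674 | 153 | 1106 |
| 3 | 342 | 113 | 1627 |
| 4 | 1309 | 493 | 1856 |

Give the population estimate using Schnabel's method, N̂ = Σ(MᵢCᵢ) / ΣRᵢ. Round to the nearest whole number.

Σ MᵢCᵢ = 0·1106 + 1106·674 + 1627·342 + 1856·1309 = 0 + 745444 + 556434 + 2429504 = 3731382
Σ Rᵢ = 0 + 153 + 113 + 493 = 759
N̂ = 3731382 / 759 ≈ 4916.2 → 4916

N ≈ 4916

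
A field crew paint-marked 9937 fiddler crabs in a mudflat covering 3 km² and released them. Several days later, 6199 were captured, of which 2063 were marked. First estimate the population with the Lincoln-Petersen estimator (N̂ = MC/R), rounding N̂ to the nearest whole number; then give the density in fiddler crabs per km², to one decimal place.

density ≈ 9953.0 fiddler crabs per km²

N̂ = 9937·6199/2063 = 61599463/2063 ≈ 29859.2 → 29859
Density = N̂ / area = 29859 / 3 = 9953.0 per km²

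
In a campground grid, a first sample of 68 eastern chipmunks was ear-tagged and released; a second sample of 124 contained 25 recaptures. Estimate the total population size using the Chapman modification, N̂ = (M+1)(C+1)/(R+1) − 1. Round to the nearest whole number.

N ≈ 331

N̂ = (68+1)(124+1)/(25+1) − 1 = 69·125/26 − 1
= 8625/26 − 1 ≈ 331.7 − 1 ≈ 330.7 → 331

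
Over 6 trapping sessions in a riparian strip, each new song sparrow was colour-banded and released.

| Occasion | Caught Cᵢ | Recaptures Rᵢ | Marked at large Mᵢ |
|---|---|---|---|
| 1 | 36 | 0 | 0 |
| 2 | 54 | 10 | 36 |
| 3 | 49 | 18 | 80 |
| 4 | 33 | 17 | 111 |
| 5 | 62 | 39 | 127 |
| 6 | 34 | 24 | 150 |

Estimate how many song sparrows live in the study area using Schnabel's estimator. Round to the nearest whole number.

N ≈ 208

Σ MᵢCᵢ = 0·36 + 36·54 + 80·49 + 111·33 + 127·62 + 150·34 = 0 + 1944 + 3920 + 3663 + 7874 + 5100 = 22501
Σ Rᵢ = 0 + 10 + 18 + 17 + 39 + 24 = 108
N̂ = 22501 / 108 ≈ 208.3 → 208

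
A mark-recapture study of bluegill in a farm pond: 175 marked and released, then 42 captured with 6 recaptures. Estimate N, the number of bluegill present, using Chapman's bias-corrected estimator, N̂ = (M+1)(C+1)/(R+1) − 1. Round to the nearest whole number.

N ≈ 1080

N̂ = (175+1)(42+1)/(6+1) − 1 = 176·43/7 − 1
= 7568/7 − 1 ≈ 1081.1 − 1 ≈ 1080.1 → 1080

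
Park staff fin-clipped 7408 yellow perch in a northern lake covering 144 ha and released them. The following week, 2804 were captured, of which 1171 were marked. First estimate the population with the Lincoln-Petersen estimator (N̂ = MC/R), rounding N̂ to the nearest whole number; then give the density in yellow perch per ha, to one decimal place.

density ≈ 123.2 yellow perch per ha

N̂ = 7408·2804/1171 = 20772032/1171 ≈ 17738.7 → 17739
Density = N̂ / area = 17739 / 144 ≈ 123.19 → 123.2 per ha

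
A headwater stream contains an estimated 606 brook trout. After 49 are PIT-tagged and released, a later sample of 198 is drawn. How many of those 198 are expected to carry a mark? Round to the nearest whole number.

Expected recaptures E[R] = M·C / N.
E[R] = 49 × 198 / 606 = 9702 / 606 ≈ 16.0 → 16

expected recaptures ≈ 16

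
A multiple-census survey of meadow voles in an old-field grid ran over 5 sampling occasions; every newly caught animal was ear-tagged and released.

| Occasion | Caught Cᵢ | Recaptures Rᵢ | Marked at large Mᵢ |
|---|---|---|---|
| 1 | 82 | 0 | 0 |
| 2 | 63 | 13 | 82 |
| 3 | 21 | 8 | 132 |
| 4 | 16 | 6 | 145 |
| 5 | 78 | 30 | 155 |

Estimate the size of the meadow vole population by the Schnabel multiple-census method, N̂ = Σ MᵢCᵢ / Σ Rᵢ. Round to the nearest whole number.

N ≈ 392

Σ MᵢCᵢ = 0·82 + 82·63 + 132·21 + 145·16 + 155·78 = 0 + 5166 + 2772 + 2320 + 12090 = 22348
Σ Rᵢ = 0 + 13 + 8 + 6 + 30 = 57
N̂ = 22348 / 57 ≈ 392.1 → 392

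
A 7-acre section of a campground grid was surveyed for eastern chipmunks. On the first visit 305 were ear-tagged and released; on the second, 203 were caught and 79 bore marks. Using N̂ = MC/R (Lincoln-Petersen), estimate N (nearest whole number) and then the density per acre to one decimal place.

N̂ = 305·203/79 = 61915/79 ≈ 783.7 → 784
Density = N̂ / area = 784 / 7 = 112.0 per acre

density ≈ 112.0 eastern chipmunks per acre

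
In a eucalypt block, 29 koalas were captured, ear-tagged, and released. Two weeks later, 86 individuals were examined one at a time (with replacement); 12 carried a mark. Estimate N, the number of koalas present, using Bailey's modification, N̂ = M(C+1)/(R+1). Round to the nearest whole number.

N̂ = 29·(86+1)/(12+1) = 29·87/13 = 2523/13 ≈ 194.1 → 194

N ≈ 194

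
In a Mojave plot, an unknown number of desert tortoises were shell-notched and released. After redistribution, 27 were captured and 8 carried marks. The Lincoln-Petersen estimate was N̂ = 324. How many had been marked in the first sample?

M = 96

From N = M·C/R: M = N·R / C = 324·8 / 27 = 2592 / 27 = 96.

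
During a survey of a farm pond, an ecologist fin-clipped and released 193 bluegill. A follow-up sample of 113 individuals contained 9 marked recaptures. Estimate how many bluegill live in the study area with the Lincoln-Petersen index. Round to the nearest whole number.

N ≈ 2423

The marked fraction in the recapture sample should equal the marked fraction in the population: 9/113 = 193/N.
N = (193 × 113) / 9 = 21809 / 9 ≈ 2423.2 → 2423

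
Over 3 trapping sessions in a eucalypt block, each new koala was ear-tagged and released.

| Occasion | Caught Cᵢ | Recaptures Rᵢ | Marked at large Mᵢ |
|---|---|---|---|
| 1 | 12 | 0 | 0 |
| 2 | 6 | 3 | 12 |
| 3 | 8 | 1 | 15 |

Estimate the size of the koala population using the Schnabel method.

N = 48

Σ MᵢCᵢ = 0·12 + 12·6 + 15·8 = 0 + 72 + 120 = 192
Σ Rᵢ = 0 + 3 + 1 = 4
N̂ = 192 / 4 = 48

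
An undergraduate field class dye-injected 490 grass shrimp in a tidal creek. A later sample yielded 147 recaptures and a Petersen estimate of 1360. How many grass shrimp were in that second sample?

From N = M·C/R: C = N·R / M = 1360·147 / 490 = 199920 / 490 = 408.

C = 408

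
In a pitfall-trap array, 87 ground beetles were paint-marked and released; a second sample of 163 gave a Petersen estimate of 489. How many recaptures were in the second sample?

R = 29

From N = M·C/R: R = M·C / N = 87·163 / 489 = 14181 / 489 = 29.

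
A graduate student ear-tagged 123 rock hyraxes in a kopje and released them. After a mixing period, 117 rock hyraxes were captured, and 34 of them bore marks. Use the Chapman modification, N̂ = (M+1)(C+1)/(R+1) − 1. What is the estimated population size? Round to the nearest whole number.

N ≈ 417

N̂ = (123+1)(117+1)/(34+1) − 1 = 124·118/35 − 1
= 14632/35 − 1 ≈ 418.1 − 1 ≈ 417.1 → 417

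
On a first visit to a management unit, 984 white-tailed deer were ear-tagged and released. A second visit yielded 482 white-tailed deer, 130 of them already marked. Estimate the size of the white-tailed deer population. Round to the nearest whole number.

N ≈ 3648

The marked fraction in the recapture sample should equal the marked fraction in the population: 130/482 = 984/N.
N = (984 × 482) / 130 = 474288 / 130 ≈ 3648.4 → 3648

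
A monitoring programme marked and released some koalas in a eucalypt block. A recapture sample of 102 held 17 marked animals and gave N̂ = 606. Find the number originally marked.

M = 101

From N = M·C/R: M = N·R / C = 606·17 / 102 = 10302 / 102 = 101.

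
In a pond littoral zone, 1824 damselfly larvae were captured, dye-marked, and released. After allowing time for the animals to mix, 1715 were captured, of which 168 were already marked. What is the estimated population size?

N = 18,620

If marked individuals mix randomly, R/C ≈ M/N, giving N ≈ M·C/R.
N = (1824 × 1715) / 168 = 3128160 / 168 = 18620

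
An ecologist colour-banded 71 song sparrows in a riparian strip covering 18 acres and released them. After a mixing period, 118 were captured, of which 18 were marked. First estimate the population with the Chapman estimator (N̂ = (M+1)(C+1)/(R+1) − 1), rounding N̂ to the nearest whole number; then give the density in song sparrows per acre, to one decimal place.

density ≈ 25.0 song sparrows per acre

N̂ = 72·119/19 − 1 = 8568/19 − 1 ≈ 449.9 → 450
Density = N̂ / area = 450 / 18 = 25.0 per acre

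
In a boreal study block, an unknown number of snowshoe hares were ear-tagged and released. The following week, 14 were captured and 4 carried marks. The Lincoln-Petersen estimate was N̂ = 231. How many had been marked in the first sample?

M = 66

From N = M·C/R: M = N·R / C = 231·4 / 14 = 924 / 14 = 66.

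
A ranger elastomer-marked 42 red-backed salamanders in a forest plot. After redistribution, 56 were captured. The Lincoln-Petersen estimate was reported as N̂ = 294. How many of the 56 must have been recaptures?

R = 8

From N = M·C/R: R = M·C / N = 42·56 / 294 = 2352 / 294 = 8.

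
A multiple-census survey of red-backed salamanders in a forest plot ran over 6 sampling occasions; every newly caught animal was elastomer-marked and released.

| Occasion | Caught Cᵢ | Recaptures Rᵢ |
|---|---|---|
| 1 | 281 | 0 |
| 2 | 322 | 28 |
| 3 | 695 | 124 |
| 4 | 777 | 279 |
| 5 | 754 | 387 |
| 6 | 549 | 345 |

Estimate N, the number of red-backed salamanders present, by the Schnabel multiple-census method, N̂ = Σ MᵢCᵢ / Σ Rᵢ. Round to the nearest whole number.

Marked at large before each occasion: Mᵢ = Σⱼ<ᵢ (Cⱼ − Rⱼ) → M1=0, M2=281, M3=575, M4=1146, M5=1644, M6=2011
Σ MᵢCᵢ = 0·281 + 281·322 + 575·695 + 1146·777 + 1644·754 + 2011·549 = 0 + 90482 + 399625 + 890442 + 1239576 + 1104039 = 3724164
Σ Rᵢ = 0 + 28 + 124 + 279 + 387 + 345 = 1163
N̂ = 3724164 / 1163 ≈ 3202.2 → 3202

N ≈ 3202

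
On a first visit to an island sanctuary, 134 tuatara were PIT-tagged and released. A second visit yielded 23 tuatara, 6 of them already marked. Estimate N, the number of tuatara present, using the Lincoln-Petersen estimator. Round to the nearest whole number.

The marked fraction in the recapture sample should equal the marked fraction in the population: 6/23 = 134/N.
N = (134 × 23) / 6 = 3082 / 6 ≈ 513.7 → 514

N ≈ 514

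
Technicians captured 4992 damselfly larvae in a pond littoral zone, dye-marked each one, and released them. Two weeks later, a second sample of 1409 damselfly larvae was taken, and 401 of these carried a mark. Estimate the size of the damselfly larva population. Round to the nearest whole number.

N ≈ 17,540

If marked individuals mix randomly, R/C ≈ M/N, giving N ≈ M·C/R.
N = (4992 × 1409) / 401 = 7033728 / 401 ≈ 17540.47 → 17540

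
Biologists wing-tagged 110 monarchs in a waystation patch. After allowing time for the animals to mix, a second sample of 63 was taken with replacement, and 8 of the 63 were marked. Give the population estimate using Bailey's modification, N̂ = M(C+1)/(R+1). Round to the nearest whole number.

N̂ = 110·(63+1)/(8+1) = 110·64/9 = 7040/9 ≈ 782.2 → 782

N ≈ 782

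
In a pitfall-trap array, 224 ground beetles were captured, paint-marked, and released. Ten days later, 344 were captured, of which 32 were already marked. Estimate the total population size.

Lincoln-Petersen assumes M/N = R/C, so N = M·C / R.
N = (224 × 344) / 32 = 77056 / 32 = 2408

N = 2408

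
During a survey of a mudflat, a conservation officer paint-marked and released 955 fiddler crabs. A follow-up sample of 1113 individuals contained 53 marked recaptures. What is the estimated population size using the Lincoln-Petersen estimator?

N = (955 × 1113) / 53 = 1062915 / 53 = 20055

N = 20,055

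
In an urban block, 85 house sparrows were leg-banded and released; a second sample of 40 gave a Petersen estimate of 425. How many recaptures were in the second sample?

R = 8

From N = M·C/R: R = M·C / N = 85·40 / 425 = 3400 / 425 = 8.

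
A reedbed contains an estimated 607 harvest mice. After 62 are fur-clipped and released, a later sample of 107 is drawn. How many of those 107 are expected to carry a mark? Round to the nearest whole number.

expected recaptures ≈ 11

The marked fraction of the population is 62/607, so in a sample of 107 expect C·(M/N) marked.
E[R] = 62 × 107 / 607 = 6634 / 607 ≈ 10.9 → 11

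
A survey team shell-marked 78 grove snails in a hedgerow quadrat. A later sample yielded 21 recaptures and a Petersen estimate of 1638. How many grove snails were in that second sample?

From N = M·C/R: C = N·R / M = 1638·21 / 78 = 34398 / 78 = 441.

C = 441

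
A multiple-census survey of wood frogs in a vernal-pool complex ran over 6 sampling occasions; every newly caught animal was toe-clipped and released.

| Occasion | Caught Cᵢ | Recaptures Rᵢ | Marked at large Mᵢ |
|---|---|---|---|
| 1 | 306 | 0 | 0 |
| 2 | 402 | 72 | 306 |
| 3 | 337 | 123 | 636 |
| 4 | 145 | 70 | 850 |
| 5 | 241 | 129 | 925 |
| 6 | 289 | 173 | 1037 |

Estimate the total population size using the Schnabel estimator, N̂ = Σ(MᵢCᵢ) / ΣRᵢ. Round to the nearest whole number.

N ≈ 1734

Σ MᵢCᵢ = 0·306 + 306·402 + 636·337 + 850·145 + 925·241 + 1037·289 = 0 + 123012 + 214332 + 123250 + 222925 + 299693 = 983212
Σ Rᵢ = 0 + 72 + 123 + 70 + 129 + 173 = 567
N̂ = 983212 / 567 ≈ 1734.1 → 1734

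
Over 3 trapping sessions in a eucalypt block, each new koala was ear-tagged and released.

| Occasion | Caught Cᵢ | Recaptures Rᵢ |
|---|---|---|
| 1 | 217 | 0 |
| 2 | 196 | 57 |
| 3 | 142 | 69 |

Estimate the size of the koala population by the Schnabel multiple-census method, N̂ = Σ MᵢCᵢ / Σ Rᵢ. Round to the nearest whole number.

Marked at large before each occasion: Mᵢ = Σⱼ<ᵢ (Cⱼ − Rⱼ) → M1=0, M2=217, M3=356
Σ MᵢCᵢ = 0·217 + 217·196 + 356·142 = 0 + 42532 + 50552 = 93084
Σ Rᵢ = 0 + 57 + 69 = 126
N̂ = 93084 / 126 ≈ 738.8 → 739

N ≈ 739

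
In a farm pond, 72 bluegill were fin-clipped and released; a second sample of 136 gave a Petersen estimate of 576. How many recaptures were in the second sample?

R = 17

From N = M·C/R: R = M·C / N = 72·136 / 576 = 9792 / 576 = 17.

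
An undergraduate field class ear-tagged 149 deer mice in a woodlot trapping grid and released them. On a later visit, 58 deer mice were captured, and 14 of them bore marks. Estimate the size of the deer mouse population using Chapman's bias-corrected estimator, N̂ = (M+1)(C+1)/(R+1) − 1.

N = 589

N̂ = (149+1)(58+1)/(14+1) − 1 = 150·59/15 − 1
= 8850/15 − 1 = 590 − 1 = 589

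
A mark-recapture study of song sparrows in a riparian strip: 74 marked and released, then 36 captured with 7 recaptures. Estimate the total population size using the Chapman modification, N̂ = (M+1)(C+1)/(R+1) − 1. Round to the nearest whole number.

N ≈ 346

N̂ = (74+1)(36+1)/(7+1) − 1 = 75·37/8 − 1
= 2775/8 − 1 ≈ 346.9 − 1 ≈ 345.9 → 346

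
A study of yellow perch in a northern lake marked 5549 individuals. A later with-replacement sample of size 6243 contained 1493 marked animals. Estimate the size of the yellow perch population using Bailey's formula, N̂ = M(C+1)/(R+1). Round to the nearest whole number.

N ≈ 23,191

N̂ = 5549·(6243+1)/(1493+1) = 5549·6244/1494 = 34647956/1494 ≈ 23191.4 → 23191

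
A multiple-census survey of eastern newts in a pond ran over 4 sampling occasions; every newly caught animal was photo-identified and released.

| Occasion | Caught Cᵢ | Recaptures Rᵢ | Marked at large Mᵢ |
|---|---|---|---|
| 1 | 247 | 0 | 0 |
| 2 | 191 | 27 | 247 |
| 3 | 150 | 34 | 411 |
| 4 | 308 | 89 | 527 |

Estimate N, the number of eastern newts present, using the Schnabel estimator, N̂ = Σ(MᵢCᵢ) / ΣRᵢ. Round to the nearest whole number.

N ≈ 1808

Σ MᵢCᵢ = 0·247 + 247·191 + 411·150 + 527·308 = 0 + 47177 + 61650 + 162316 = 271143
Σ Rᵢ = 0 + 27 + 34 + 89 = 150
N̂ = 271143 / 150 ≈ 1807.6 → 1808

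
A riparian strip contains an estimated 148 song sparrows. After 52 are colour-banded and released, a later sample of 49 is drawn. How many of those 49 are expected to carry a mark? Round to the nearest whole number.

The marked fraction of the population is 52/148, so in a sample of 49 expect C·(M/N) marked.
E[R] = 52 × 49 / 148 = 2548 / 148 ≈ 17.2 → 17

expected recaptures ≈ 17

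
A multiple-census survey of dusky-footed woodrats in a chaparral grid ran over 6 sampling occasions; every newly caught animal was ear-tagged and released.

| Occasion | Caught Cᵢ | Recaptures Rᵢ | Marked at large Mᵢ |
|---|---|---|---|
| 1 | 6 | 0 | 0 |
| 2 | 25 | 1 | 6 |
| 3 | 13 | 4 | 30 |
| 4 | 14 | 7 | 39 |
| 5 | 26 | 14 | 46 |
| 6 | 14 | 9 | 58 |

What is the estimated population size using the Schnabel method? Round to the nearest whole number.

Σ MᵢCᵢ = 0·6 + 6·25 + 30·13 + 39·14 + 46·26 + 58·14 = 0 + 150 + 390 + 546 + 1196 + 812 = 3094
Σ Rᵢ = 0 + 1 + 4 + 7 + 14 + 9 = 35
N̂ = 3094 / 35 ≈ 88.4 → 88

N ≈ 88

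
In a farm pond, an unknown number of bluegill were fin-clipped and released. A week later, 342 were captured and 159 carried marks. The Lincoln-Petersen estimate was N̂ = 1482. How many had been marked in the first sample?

M = 689

From N = M·C/R: M = N·R / C = 1482·159 / 342 = 235638 / 342 = 689.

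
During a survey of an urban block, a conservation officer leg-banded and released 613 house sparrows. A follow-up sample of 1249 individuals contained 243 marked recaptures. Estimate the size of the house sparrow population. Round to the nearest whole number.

If marked individuals mix randomly, R/C ≈ M/N, giving N ≈ M·C/R.
N = (613 × 1249) / 243 = 765637 / 243 ≈ 3150.8 → 3151

N ≈ 3151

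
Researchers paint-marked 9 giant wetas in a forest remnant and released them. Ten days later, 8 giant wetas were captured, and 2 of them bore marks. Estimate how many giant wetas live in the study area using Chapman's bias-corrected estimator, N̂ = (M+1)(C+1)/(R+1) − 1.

N̂ = (9+1)(8+1)/(2+1) − 1 = 10·9/3 − 1
= 90/3 − 1 = 30 − 1 = 29

N = 29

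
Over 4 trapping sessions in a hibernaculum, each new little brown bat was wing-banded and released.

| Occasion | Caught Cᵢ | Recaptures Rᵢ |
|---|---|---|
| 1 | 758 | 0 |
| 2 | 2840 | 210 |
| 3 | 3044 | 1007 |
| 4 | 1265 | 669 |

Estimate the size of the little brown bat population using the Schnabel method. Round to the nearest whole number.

N ≈ 10,248

Marked at large before each occasion: Mᵢ = Σⱼ<ᵢ (Cⱼ − Rⱼ) → M1=0, M2=758, M3=3388, M4=5425
Σ MᵢCᵢ = 0·758 + 758·2840 + 3388·3044 + 5425·1265 = 0 + 2152720 + 10313072 + 6862625 = 19328417
Σ Rᵢ = 0 + 210 + 1007 + 669 = 1886
N̂ = 19328417 / 1886 ≈ 10248.4 → 10248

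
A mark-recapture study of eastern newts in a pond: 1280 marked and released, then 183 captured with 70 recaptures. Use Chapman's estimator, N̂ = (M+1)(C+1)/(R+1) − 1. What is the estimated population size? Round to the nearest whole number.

N̂ = (1280+1)(183+1)/(70+1) − 1 = 1281·184/71 − 1
= 235704/71 − 1 ≈ 3319.8 − 1 ≈ 3318.8 → 3319

N ≈ 3319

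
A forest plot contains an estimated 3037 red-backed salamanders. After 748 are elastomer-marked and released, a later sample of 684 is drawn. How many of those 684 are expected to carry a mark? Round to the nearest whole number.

The marked fraction of the population is 748/3037, so in a sample of 684 expect C·(M/N) marked.
E[R] = 748 × 684 / 3037 = 511632 / 3037 ≈ 168.47 → 168

expected recaptures ≈ 168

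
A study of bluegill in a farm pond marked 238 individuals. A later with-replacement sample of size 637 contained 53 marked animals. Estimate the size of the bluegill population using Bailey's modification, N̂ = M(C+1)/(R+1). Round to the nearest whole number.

N ≈ 2812

N̂ = 238·(637+1)/(53+1) = 238·638/54 = 151844/54 ≈ 2811.9 → 2812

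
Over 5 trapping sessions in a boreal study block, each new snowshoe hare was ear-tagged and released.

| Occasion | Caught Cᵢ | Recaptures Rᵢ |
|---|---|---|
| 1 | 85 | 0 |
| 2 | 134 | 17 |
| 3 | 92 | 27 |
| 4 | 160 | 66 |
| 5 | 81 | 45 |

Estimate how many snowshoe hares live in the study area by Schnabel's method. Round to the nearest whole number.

N ≈ 658

Marked at large before each occasion: Mᵢ = Σⱼ<ᵢ (Cⱼ − Rⱼ) → M1=0, M2=85, M3=202, M4=267, M5=361
Σ MᵢCᵢ = 0·85 + 85·134 + 202·92 + 267·160 + 361·81 = 0 + 11390 + 18584 + 42720 + 29241 = 101935
Σ Rᵢ = 0 + 17 + 27 + 66 + 45 = 155
N̂ = 101935 / 155 ≈ 657.6 → 658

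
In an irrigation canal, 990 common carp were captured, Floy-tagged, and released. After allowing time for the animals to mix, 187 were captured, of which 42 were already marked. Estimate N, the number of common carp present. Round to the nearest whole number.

N ≈ 4408

The marked fraction in the recapture sample should equal the marked fraction in the population: 42/187 = 990/N.
N = (990 × 187) / 42 = 185130 / 42 ≈ 4407.9 → 4408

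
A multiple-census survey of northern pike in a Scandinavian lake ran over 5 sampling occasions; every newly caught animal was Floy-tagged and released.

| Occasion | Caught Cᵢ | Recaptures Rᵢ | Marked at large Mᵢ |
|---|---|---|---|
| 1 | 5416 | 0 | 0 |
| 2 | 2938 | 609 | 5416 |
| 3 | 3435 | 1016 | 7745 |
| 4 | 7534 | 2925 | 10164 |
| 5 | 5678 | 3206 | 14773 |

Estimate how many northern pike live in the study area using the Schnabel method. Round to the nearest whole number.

Σ MᵢCᵢ = 0·5416 + 5416·2938 + 7745·3435 + 10164·7534 + 14773·5678 = 0 + 15912208 + 26604075 + 76575576 + 83881094 = 202972953
Σ Rᵢ = 0 + 609 + 1016 + 2925 + 3206 = 7756
N̂ = 202972953 / 7756 ≈ 26169.8 → 26170

N ≈ 26,170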